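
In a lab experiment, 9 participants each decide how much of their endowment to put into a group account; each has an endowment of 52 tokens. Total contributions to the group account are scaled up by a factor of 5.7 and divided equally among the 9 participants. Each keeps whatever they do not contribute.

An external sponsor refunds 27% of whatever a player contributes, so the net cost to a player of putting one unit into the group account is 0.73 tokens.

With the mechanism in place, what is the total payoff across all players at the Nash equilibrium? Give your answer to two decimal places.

468.00 tokens

With the mechanism, a contributed unit returns (5.7/9) / 0.73 = 0.8676 per unit of net cost — still below 1 — so contributing 0 remains dominant for every player.
At the Nash equilibrium no one contributes; group total payoff = 9 × 52 = 468.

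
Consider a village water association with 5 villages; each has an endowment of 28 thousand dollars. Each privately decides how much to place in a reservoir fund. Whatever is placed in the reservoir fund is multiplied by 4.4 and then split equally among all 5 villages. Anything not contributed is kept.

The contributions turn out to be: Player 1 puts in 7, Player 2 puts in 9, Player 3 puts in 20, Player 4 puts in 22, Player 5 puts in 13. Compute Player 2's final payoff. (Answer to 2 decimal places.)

81.48 thousand dollars

Total contributed: 7 + 9 + 20 + 22 + 13 = 71.
Each receives 4.4 × 71 / 5 = 62.48 from the reservoir fund.
Player 2 keeps 28 − 9 = 19, so Player 2's payoff is 19 + 62.48 = 81.48.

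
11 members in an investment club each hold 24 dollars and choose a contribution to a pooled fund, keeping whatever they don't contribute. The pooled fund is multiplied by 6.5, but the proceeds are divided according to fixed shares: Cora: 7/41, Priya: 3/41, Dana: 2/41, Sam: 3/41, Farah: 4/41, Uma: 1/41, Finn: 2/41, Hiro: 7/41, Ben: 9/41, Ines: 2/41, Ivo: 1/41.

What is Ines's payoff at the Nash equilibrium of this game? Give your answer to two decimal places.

46.83 dollars

Each unit j contributes comes back to j as 6.5 × (j's share), so j prefers to contribute only if that share exceeds 1/6.5 = 0.1538; otherwise keeping the unit dominates.
Cora, Hiro and Ben are above the threshold, contributing 24 each; the remaining 8 contribute 0. Total contributed: 72.
Ines keeps 24 and receives 6.5 × 72 × 2/41 = 22.83 from the pooled fund, for a payoff of 46.83.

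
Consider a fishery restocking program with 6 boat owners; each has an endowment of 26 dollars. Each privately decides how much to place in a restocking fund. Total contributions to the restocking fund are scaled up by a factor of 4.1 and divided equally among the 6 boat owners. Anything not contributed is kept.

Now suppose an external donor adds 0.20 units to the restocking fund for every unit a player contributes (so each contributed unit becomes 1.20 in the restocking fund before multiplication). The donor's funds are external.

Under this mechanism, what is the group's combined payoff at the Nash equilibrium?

156.00 dollars

Even with the mechanism, each unit contributed returns only 4.1 × 1.20 / 6 = 0.8200 per unit of net cost, so contributing nothing is still dominant.
At the Nash equilibrium no one contributes; group total payoff = 6 × 26 = 156.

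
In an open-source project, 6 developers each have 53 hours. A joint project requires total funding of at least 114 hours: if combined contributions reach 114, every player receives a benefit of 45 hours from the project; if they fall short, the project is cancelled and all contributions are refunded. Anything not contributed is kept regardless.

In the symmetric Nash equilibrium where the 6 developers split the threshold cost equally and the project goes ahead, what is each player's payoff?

Equal share of the threshold: 114/6 = 19.
At this profile no one gains by cutting their contribution: any cut drops the total below 114, the project is cancelled, contributions are refunded, and the deviator ends with 53, which is less than 53 − 19 + 45 = 79. Contributing more than 19 just wastes the excess. So contributing exactly 19 is a best response.
Each player's payoff: 53 − 19 + 45 = 79.

79 hours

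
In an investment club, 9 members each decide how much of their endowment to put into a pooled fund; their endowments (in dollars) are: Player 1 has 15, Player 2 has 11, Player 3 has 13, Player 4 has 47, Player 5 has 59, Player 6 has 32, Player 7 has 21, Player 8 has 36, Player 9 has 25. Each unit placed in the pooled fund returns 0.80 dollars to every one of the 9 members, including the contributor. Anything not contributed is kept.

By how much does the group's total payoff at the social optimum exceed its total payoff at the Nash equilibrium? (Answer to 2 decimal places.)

The private return per contributed unit is 0.80 < 1 for everyone, so the Nash equilibrium is zero contribution and the group total is Σ E_j = 15 + 11 + 13 + 47 + 59 + 32 + 21 + 36 + 25 = 259.
Each contributed unit returns 7.200 to the group, so the social optimum is full contribution by everyone: group total = 7.200 × 259 = 1864.80.
Efficiency loss = (7.200 − 1) × 259 = 1605.80.

1605.80 dollars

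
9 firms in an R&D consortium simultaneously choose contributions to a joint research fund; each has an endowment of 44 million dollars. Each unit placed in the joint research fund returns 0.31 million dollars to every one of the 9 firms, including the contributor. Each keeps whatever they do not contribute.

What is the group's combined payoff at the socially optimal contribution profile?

1104.84 million dollars

Each contributed unit returns 2.790 to the group as a whole (0.31 to each of 9 players), which exceeds 1, so the social optimum is full contribution: group total = 2.790 × 396 = 1104.84.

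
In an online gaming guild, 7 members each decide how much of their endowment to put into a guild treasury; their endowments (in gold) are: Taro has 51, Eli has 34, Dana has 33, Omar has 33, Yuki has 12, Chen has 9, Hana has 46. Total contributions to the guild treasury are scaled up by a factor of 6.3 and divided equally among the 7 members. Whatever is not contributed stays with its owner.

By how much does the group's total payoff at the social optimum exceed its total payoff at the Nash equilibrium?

The private return per contributed unit is 6.3/7 = 0.9000 < 1 for every player regardless of endowment, so the Nash equilibrium is zero contribution and the group total is Σ E_j = 51 + 34 + 33 + 33 + 12 + 9 + 46 = 218.
Each contributed unit returns 6.300 to the group, so the social optimum is full contribution by everyone: group total = 6.300 × 218 = 1373.40.
Efficiency loss = (6.300 − 1) × 218 = 1155.40.

1155.40 gold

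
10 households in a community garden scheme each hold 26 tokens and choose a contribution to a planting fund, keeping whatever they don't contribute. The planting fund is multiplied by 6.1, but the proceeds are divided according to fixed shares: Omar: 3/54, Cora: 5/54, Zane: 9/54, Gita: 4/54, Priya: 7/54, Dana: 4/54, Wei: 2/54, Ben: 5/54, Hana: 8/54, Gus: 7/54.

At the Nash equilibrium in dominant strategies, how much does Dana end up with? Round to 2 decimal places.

37.75 tokens

A player with share s gets back 6.1·s per unit contributed, so full contribution is dominant for anyone with s > 1/6.1 = 0.1639 and zero contribution is dominant for anyone below.
The only share above 0.1639 is Zane's 9/54, contributing 26; the remaining 9 contribute 0. Total contributed: 26.
Dana keeps 26 and receives 6.1 × 26 × 4/54 = 11.75 from the planting fund, for a payoff of 37.75.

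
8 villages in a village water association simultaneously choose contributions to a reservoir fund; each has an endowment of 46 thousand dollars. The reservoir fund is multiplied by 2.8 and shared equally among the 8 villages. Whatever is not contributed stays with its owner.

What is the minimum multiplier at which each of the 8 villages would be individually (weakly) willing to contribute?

8

A contributed unit returns (multiplier)/8 to its contributor.
This reaches 1 exactly when the multiplier is 8.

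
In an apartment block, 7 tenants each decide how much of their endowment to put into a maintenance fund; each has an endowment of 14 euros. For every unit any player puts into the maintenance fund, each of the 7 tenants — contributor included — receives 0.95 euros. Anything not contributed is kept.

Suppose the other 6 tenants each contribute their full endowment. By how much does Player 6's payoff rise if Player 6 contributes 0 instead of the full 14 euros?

0.70 euros

Switching from a contribution of 14 to 0 lets Player 6 keep an extra 14 euros, but lowers the maintenance fund by 14, which costs Player 6 their own share of that drop: 0.95 × 14 = 13.30.
Net gain = 14 − 13.30 = 0.70. The private return per contributed unit (0.95) is below 1, so free-riding is indeed the best response regardless of what the others do.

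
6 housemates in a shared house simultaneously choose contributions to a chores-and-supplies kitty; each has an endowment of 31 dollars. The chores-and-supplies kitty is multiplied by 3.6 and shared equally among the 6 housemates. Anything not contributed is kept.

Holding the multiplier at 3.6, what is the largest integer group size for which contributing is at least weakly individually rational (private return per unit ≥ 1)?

Private return per unit is 3.6/(group size), which is ≥ 1 whenever the group size is ≤ 3.6.
The largest such integer is 3.

3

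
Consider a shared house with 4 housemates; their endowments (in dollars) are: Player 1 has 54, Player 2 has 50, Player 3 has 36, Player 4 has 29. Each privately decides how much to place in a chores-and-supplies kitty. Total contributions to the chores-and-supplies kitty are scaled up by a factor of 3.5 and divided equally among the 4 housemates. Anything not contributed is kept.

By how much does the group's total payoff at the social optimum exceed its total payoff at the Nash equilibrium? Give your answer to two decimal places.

The private return per contributed unit is 3.5/4 = 0.8750 < 1 for every player regardless of endowment, so the Nash equilibrium is zero contribution and the group total is Σ E_j = 54 + 50 + 36 + 29 = 169.
Each contributed unit returns 3.500 to the group, so the social optimum is full contribution by everyone: group total = 3.500 × 169 = 591.50.
Efficiency loss = (3.500 − 1) × 169 = 422.50.

422.50 dollars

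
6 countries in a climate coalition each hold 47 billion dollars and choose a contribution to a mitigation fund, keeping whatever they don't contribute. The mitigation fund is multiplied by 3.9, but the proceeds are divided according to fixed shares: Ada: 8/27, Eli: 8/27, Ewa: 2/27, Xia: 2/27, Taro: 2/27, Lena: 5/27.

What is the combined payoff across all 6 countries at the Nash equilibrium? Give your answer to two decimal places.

Each unit j contributes comes back to j as 3.9 × (j's share), so j prefers to contribute only if that share exceeds 1/3.9 = 0.2564; otherwise keeping the unit dominates.
Ada and Eli are above the threshold, contributing 47 each; the remaining 4 contribute 0. Total contributed: 94.
The mitigation fund pays out 3.9 × 94 = 366.60 in total (split across the unequal shares, but the aggregate is all that matters for the group sum).
The 4 free-riders keep 47 each, adding 188. Group total = 188 + 366.60 = 554.60.

554.60 billion dollars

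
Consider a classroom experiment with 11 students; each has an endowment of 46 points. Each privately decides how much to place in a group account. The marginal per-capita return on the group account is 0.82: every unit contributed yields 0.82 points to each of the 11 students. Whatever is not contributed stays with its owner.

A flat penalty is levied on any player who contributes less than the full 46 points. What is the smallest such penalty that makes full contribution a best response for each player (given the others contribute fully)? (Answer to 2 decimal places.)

Given the others contribute fully, the best deviation is to contribute 0 (any partial contribution still incurs the fine and gives up units whose private return 0.82 is below 1).
Deviating from 46 to 0 saves 46 points but forfeits the deviator's share of the drop in the group account: 0.82 × 46 = 37.72.
So the deviation gain is 46 − 37.72 = 8.28, and the fine must be at least 8.28 points to wipe it out.

8.28 points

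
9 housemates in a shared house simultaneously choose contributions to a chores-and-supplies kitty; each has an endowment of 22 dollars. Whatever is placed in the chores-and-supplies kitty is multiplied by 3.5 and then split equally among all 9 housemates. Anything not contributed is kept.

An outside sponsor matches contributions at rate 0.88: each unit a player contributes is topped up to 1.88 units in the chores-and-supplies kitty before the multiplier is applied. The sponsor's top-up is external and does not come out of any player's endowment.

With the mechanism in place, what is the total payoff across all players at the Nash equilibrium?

198.00 dollars

The effective private return is 3.5 × 1.88 / 9 = 0.7311, which is still under 1, so the mechanism doesn't change anyone's dominant strategy: zero contribution.
At the Nash equilibrium no one contributes; group total payoff = 9 × 22 = 198.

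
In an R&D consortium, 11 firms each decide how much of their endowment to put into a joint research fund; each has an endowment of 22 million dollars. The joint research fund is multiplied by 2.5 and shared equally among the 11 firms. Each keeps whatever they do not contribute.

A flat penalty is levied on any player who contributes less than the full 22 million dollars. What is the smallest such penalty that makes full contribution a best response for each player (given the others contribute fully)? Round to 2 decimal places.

17.00 million dollars

Given the others contribute fully, the best deviation is to contribute 0 (any partial contribution still incurs the fine and gives up units whose private return 0.2273 is below 1).
Deviating from 22 to 0 saves 22 million dollars but forfeits the deviator's share of the drop in the joint research fund: 2.5/11 × 22 = 5.00.
So the deviation gain is 22 − 5.00 = 17.00, and the fine must be at least 17.00 million dollars to wipe it out.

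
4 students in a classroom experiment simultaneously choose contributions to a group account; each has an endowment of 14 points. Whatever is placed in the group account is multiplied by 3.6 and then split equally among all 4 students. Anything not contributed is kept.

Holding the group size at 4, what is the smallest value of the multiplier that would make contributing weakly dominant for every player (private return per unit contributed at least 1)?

4

A contributed unit returns (multiplier)/4 to its contributor.
This reaches 1 exactly when the multiplier is 4.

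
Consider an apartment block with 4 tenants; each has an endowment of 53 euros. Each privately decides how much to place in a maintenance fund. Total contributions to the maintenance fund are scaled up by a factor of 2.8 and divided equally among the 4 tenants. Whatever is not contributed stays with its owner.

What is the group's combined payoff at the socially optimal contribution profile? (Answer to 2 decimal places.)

Each contributed unit returns 2.800 to the group as a whole (0.7000 to each of 4 players), which exceeds 1, so the social optimum is full contribution: group total = 2.800 × 212 = 593.60.

593.60 euros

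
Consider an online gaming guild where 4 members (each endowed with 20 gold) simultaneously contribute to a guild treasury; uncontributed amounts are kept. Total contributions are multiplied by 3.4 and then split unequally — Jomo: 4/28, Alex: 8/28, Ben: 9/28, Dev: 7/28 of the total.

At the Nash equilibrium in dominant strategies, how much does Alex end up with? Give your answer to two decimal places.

Each unit j contributes comes back to j as 3.4 × (j's share), so j prefers to contribute only if that share exceeds 1/3.4 = 0.2941; otherwise keeping the unit dominates.
The only share above 0.2941 is Ben's 9/28, contributing 20; the remaining 3 contribute 0. Total contributed: 20.
Alex keeps 20 and receives 3.4 × 20 × 8/28 = 19.43 from the guild treasury, for a payoff of 39.43.

39.43 gold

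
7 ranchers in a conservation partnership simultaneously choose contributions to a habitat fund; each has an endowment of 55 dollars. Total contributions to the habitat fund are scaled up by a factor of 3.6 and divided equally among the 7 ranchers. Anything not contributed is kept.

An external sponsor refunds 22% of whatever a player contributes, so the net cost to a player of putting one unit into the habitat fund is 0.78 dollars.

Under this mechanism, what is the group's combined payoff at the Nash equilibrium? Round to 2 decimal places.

385.00 dollars

The effective private return is (3.6/7) / 0.78 = 0.6593, which is still under 1, so the mechanism doesn't change anyone's dominant strategy: zero contribution.
At the Nash equilibrium no one contributes; group total payoff = 7 × 55 = 385.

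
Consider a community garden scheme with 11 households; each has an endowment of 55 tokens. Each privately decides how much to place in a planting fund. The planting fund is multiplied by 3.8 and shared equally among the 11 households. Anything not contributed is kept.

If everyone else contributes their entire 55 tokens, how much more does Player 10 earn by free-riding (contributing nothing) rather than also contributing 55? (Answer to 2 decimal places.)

Switching from a contribution of 55 to 0 lets Player 10 keep an extra 55 tokens, but lowers the planting fund by 55, which costs Player 10 their own share of that drop: 3.8/11 × 55 = 19.00.
Net gain = 55 − 19.00 = 36.00. The private return per contributed unit (0.3455) is below 1, so free-riding is indeed the best response regardless of what the others do.

36.00 tokens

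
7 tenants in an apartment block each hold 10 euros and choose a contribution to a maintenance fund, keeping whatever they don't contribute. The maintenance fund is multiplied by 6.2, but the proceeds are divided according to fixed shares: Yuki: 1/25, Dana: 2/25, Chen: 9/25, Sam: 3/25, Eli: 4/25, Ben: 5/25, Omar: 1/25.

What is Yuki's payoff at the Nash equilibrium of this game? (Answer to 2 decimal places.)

14.96 euros

For player j, contributing a unit is worthwhile iff 6.2 × (j's share) ≥ 1, i.e. iff j's share is at least 0.1613.
The shares above 0.1613 belong to Chen and Ben, contributing 10 each; the remaining 5 contribute 0. Total contributed: 20.
Yuki keeps 10 and receives 6.2 × 20 × 1/25 = 4.96 from the maintenance fund, for a payoff of 14.96.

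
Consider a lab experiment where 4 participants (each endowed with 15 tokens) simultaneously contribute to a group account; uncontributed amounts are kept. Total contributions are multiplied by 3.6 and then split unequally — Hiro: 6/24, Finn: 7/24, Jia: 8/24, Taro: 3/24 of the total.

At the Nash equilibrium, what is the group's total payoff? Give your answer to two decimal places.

138.00 tokens

For player j, contributing a unit is worthwhile iff 3.6 × (j's share) ≥ 1, i.e. iff j's share is at least 0.2778.
Finn and Jia clear that bar, contributing 15 each; the remaining 2 contribute 0. Total contributed: 30.
The group account pays out 3.6 × 30 = 108.00 in total (split across the unequal shares, but the aggregate is all that matters for the group sum).
The 2 free-riders keep 15 each, adding 30. Group total = 30 + 108.00 = 138.00.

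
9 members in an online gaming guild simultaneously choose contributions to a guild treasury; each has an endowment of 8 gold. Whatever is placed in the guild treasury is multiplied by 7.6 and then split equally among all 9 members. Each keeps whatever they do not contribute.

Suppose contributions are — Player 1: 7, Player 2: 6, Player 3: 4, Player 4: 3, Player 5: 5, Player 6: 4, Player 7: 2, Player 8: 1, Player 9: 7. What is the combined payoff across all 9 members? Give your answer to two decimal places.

329.40 gold

Total contributed: 7 + 6 + 4 + 3 + 5 + 4 + 2 + 1 + 7 = 39; total kept: 9 × 8 − 39 = 33.
The guild treasury pays out 7.6 × 39 = 296.40 in aggregate.
Group total = 33 + 296.40 = 329.40.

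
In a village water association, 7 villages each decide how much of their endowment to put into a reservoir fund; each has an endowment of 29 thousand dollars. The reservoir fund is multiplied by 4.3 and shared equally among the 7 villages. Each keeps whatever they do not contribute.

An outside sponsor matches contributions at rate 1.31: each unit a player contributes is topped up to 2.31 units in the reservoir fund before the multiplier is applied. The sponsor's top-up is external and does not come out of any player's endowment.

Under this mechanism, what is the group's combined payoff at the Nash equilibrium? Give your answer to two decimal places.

2016.40 thousand dollars

The effective private return per unit is now 4.3 × 2.31 / 7 = 1.4190 > 1, so every player's dominant strategy flips to full contribution.
So the Nash equilibrium is full contribution by all 7; the group earns 4.3 × 2.31 × 203 = 2016.40.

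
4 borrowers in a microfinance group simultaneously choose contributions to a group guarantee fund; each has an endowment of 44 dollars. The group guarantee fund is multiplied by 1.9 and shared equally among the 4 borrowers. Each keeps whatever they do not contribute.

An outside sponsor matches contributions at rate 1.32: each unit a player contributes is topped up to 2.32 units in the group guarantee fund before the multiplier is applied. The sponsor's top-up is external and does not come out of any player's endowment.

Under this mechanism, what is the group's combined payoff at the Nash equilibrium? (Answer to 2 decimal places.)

775.81 dollars

The effective private return per unit is now 1.9 × 2.32 / 4 = 1.1020 > 1, so every player's dominant strategy flips to full contribution.
So the Nash equilibrium is full contribution by all 4; the group earns 1.9 × 2.32 × 176 = 775.81.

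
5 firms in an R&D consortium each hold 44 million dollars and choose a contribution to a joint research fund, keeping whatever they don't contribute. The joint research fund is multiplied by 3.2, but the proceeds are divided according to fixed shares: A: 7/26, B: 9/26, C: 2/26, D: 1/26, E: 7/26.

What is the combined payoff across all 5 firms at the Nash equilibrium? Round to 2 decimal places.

316.80 million dollars

Player j's private return per contributed unit is 3.2 × (j's share). Contributing is weakly dominant for j when that share is at least 1/3.2 = 0.3125, and contributing 0 is dominant otherwise.
Only B (9/26) clears that bar, contributing 44; the remaining 4 contribute 0. Total contributed: 44.
The joint research fund pays out 3.2 × 44 = 140.80 in total (split across the unequal shares, but the aggregate is all that matters for the group sum).
The 4 free-riders keep 44 each, adding 176. Group total = 176 + 140.80 = 316.80.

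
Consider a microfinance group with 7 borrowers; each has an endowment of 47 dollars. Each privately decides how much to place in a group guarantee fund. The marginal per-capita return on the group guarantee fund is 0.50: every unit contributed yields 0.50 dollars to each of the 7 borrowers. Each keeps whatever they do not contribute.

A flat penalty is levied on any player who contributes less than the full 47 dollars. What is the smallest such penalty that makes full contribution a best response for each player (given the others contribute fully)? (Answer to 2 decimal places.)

Given the others contribute fully, the best deviation is to contribute 0 (any partial contribution still incurs the fine and gives up units whose private return 0.50 is below 1).
Deviating from 47 to 0 saves 47 dollars but forfeits the deviator's share of the drop in the group guarantee fund: 0.50 × 47 = 23.50.
So the deviation gain is 47 − 23.50 = 23.50, and the fine must be at least 23.50 dollars to wipe it out.

23.50 dollars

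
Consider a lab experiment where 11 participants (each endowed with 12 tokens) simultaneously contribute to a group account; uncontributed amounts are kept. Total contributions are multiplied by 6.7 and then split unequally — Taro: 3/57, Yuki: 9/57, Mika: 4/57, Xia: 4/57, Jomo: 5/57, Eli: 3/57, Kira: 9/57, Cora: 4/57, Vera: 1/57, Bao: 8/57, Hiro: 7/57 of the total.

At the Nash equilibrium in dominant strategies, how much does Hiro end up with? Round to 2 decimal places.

For player j, contributing a unit is worthwhile iff 6.7 × (j's share) ≥ 1, i.e. iff j's share is at least 0.1493.
The shares above 0.1493 belong to Yuki and Kira, contributing 12 each; the remaining 9 contribute 0. Total contributed: 24.
Hiro keeps 12 and receives 6.7 × 24 × 7/57 = 19.75 from the group account, for a payoff of 31.75.

31.75 tokens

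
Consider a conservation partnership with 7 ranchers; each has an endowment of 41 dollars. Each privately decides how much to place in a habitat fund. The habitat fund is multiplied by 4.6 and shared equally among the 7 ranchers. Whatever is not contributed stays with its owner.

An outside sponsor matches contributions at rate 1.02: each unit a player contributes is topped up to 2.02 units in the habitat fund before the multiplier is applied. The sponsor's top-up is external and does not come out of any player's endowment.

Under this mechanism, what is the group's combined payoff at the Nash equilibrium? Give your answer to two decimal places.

With the mechanism, a contributed unit returns 4.6 × 2.02 / 7 = 1.3274 per unit of net cost to the contributor — now above 1 — so contributing fully is weakly dominant for every player.
At the Nash equilibrium everyone contributes 41. Group total payoff = 4.6 × 2.02 × 287 = 2666.80.

2666.80 dollars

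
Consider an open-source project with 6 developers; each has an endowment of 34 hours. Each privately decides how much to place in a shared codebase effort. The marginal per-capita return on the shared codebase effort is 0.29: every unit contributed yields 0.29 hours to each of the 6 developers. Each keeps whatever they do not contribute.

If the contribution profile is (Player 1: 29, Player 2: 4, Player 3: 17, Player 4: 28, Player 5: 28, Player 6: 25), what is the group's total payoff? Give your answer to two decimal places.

Total contributed: 29 + 4 + 17 + 28 + 28 + 25 = 131; total kept: 6 × 34 − 131 = 73.
The shared codebase effort pays out 0.29 × 6 × 131 = 227.94 in aggregate.
Group total = 73 + 227.94 = 300.94.

300.94 hours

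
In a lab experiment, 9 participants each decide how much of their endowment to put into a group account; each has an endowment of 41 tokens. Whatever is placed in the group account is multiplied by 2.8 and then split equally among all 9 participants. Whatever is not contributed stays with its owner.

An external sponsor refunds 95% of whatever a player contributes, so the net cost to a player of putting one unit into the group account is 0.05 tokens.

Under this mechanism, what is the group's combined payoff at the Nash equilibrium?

Under the mechanism each unit contributed yields (2.8/9) / 0.05 = 6.2222 back to its contributor per unit of net cost, which exceeds 1, making full contribution the dominant choice for everyone.
At the Nash equilibrium everyone contributes 41. Group total payoff = 9 × (41 × 0.95 + 2.8 × 41) = 1383.75.

1383.75 tokens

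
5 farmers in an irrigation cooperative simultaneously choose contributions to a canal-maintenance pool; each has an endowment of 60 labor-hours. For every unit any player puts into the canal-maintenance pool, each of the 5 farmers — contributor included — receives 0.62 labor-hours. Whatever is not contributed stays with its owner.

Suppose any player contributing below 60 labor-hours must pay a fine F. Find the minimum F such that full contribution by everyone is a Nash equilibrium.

22.80 labor-hours

Given the others contribute fully, the best deviation is to contribute 0 (any partial contribution still incurs the fine and gives up units whose private return 0.62 is below 1).
Deviating from 60 to 0 saves 60 labor-hours but forfeits the deviator's share of the drop in the canal-maintenance pool: 0.62 × 60 = 37.20.
So the deviation gain is 60 − 37.20 = 22.80, and the fine must be at least 22.80 labor-hours to wipe it out.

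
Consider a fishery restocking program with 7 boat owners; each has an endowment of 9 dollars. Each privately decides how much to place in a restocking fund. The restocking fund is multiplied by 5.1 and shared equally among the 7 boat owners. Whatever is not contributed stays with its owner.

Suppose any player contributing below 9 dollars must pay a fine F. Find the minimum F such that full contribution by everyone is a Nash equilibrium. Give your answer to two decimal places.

Given the others contribute fully, the best deviation is to contribute 0 (any partial contribution still incurs the fine and gives up units whose private return 0.7286 is below 1).
Deviating from 9 to 0 saves 9 dollars but forfeits the deviator's share of the drop in the restocking fund: 5.1/7 × 9 = 6.56.
So the deviation gain is 9 − 6.56 = 2.44, and the fine must be at least 2.44 dollars to wipe it out.

2.44 dollars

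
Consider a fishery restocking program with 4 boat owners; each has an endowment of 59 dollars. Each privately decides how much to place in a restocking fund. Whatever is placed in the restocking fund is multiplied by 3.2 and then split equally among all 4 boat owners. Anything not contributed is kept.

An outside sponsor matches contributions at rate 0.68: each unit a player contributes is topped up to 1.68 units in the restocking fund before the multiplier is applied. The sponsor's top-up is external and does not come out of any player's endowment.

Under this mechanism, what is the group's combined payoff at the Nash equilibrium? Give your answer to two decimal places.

1268.74 dollars

The effective private return per unit is now 3.2 × 1.68 / 4 = 1.3440 > 1, so every player's dominant strategy flips to full contribution.
At the Nash equilibrium everyone contributes 59. Group total payoff = 3.2 × 1.68 × 236 = 1268.74.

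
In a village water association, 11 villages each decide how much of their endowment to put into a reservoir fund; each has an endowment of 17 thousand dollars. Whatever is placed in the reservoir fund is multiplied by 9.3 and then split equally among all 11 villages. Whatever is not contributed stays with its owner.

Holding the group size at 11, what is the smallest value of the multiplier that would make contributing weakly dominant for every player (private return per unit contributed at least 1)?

11

A contributed unit returns (multiplier)/11 to its contributor.
This reaches 1 exactly when the multiplier is 11.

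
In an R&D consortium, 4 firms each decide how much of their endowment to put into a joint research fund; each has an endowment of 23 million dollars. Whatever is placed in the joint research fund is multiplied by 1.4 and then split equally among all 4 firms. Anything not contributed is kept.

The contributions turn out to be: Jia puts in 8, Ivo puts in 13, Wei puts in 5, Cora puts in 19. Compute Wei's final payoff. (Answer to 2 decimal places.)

33.75 million dollars

Total contributed: 8 + 13 + 5 + 19 = 45.
Each receives 1.4 × 45 / 4 = 15.75 from the joint research fund.
Wei keeps 23 − 5 = 18, so Wei's payoff is 18 + 15.75 = 33.75.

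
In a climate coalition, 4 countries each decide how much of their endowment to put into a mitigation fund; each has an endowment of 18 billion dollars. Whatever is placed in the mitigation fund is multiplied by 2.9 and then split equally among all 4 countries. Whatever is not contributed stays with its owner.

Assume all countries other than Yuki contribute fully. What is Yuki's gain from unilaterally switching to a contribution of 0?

4.95 billion dollars

Switching from a contribution of 18 to 0 lets Yuki keep an extra 18 billion dollars, but lowers the mitigation fund by 18, which costs Yuki their own share of that drop: 2.9/4 × 18 = 13.05.
Net gain = 18 − 13.05 = 4.95. The private return per contributed unit (0.7250) is below 1, so free-riding is indeed the best response regardless of what the others do.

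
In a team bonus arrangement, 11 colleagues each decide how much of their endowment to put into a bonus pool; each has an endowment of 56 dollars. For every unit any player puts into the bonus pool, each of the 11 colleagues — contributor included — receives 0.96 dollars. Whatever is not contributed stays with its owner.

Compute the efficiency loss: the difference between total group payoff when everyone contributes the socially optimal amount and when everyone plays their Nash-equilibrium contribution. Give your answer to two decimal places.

5888.96 dollars

The private return per contributed unit is 0.96 < 1, so contributing 0 is dominant for every player. At the Nash equilibrium everyone keeps their 56, and the group total is 11 × 56 = 616.
Each contributed unit returns 10.560 to the group as a whole (0.96 to each of 11 players), which exceeds 1, so the social optimum is full contribution: group total = 10.560 × 616 = 6504.96.
Efficiency loss = 6504.96 − 616 = 5888.96.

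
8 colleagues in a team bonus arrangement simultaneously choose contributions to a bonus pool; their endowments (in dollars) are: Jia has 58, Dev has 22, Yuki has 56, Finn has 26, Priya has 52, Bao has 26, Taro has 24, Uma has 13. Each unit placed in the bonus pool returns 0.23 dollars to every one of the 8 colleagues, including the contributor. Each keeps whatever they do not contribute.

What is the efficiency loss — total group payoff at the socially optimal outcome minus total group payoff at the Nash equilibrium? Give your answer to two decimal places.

The private return per contributed unit is 0.23 < 1 for everyone, so the Nash equilibrium is zero contribution and the group total is Σ E_j = 58 + 22 + 56 + 26 + 52 + 26 + 24 + 13 = 277.
Each contributed unit returns 1.840 to the group, so the social optimum is full contribution by everyone: group total = 1.840 × 277 = 509.68.
Efficiency loss = (1.840 − 1) × 277 = 232.68.

232.68 dollars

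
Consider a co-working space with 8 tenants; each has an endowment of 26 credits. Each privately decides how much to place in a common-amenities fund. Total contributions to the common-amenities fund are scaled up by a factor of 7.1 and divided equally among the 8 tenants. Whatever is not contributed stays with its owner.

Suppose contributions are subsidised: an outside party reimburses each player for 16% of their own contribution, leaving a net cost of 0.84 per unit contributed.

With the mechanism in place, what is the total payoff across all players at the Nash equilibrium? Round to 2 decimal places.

1510.08 credits

The effective private return per unit is now (7.1/8) / 0.84 = 1.0565 > 1, so every player's dominant strategy flips to full contribution.
At the Nash equilibrium everyone contributes 26. Group total payoff = 8 × (26 × 0.16 + 7.1 × 26) = 1510.08.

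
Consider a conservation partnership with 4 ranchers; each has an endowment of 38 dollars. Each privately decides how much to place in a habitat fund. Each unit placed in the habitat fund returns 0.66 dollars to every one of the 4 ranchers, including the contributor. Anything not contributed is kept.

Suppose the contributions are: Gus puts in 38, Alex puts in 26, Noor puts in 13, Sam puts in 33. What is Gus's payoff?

72.60 dollars

Total contributed: 38 + 26 + 13 + 33 = 110.
Each receives 0.66 × 110 = 72.60 from the habitat fund.
Gus keeps 38 − 38 = 0, so Gus's payoff is 0 + 72.60 = 72.60.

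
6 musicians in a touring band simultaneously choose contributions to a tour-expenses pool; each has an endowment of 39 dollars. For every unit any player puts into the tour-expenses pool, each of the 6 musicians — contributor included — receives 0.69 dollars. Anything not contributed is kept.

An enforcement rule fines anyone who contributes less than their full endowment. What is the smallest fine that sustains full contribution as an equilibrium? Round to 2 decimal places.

Given the others contribute fully, the best deviation is to contribute 0 (any partial contribution still incurs the fine and gives up units whose private return 0.69 is below 1).
Deviating from 39 to 0 saves 39 dollars but forfeits the deviator's share of the drop in the tour-expenses pool: 0.69 × 39 = 26.91.
So the deviation gain is 39 − 26.91 = 12.09, and the fine must be at least 12.09 dollars to wipe it out.

12.09 dollars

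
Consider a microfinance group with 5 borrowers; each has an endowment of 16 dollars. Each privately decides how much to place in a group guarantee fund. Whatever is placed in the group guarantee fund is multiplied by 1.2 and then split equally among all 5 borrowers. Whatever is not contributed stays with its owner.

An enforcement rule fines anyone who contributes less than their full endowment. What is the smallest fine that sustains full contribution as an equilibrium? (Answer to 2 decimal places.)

12.16 dollars

Given the others contribute fully, the best deviation is to contribute 0 (any partial contribution still incurs the fine and gives up units whose private return 0.2400 is below 1).
Deviating from 16 to 0 saves 16 dollars but forfeits the deviator's share of the drop in the group guarantee fund: 1.2/5 × 16 = 3.84.
So the deviation gain is 16 − 3.84 = 12.16, and the fine must be at least 12.16 dollars to wipe it out.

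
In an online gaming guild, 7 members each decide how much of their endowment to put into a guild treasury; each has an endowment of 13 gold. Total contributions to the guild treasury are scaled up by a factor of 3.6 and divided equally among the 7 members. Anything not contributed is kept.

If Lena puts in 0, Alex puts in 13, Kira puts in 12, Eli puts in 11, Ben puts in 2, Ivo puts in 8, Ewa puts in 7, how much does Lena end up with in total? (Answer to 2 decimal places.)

40.26 gold

Total contributed: 0 + 13 + 12 + 11 + 2 + 8 + 7 = 53.
Each receives 3.6 × 53 / 7 = 27.26 from the guild treasury.
Lena keeps 13 − 0 = 13, so Lena's payoff is 13 + 27.26 = 40.26.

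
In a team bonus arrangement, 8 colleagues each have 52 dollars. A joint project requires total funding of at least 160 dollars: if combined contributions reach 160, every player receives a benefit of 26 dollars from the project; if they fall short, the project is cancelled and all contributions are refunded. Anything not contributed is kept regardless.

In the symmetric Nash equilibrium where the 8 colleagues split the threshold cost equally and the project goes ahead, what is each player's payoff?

Equal share of the threshold: 160/8 = 20.
At this profile no one gains by cutting their contribution: any cut drops the total below 160, the project is cancelled, contributions are refunded, and the deviator ends with 52, which is less than 52 − 20 + 26 = 58. Contributing more than 20 just wastes the excess. So contributing exactly 20 is a best response.
Each player's payoff: 52 − 20 + 26 = 58.

58 dollars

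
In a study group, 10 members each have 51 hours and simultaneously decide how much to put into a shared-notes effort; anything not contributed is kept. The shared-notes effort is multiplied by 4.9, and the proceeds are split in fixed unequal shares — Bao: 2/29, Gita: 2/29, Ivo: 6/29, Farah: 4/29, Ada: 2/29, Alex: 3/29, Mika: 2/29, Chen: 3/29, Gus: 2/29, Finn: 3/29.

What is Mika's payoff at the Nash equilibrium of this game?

Player j's private return per contributed unit is 4.9 × (j's share). Contributing is weakly dominant for j when that share is at least 1/4.9 = 0.2041, and contributing 0 is dominant otherwise.
The only share above 0.2041 is Ivo's 6/29, contributing 51; the remaining 9 contribute 0. Total contributed: 51.
Mika keeps 51 and receives 4.9 × 51 × 2/29 = 17.23 from the shared-notes effort, for a payoff of 68.23.

68.23 hours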